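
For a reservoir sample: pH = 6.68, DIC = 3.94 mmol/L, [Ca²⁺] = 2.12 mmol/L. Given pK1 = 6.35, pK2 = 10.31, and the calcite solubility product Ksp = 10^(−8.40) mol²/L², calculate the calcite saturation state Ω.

α₂ = 1 / (1 + [H⁺]/K2 + [H⁺]²/(K1K2)) = 1 / (1 + 10^+3.63 + 10^+3.30)
   = 1 / (1 + 4265.8 + 1995.3) = 1/6262.1 = 0.0001597
[CO3²⁻] = α₂ × DIC = 0.0001597 × 3.94 = 0.0006292 mmol/L = 0.6292 μmol/L
Ksp = 10^(−8.40) = 3.981×10^-9
Ω = [Ca²⁺][CO3²⁻]/Ksp = (2.12×10^-3)(6.292×10^-7) / 3.981×10^-9 = 0.335

Ω = 0.335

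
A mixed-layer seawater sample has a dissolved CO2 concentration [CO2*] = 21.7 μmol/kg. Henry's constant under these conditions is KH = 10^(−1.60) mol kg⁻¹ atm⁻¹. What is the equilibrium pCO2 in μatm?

pCO2 = 864 μatm

KH = 10^(−1.60) = 2.512×10^-2 mol kg⁻¹ atm⁻¹
pCO2 = [CO2*]/KH = 21.7×10^-6 / 2.512×10^-2 = 8.64×10^-4 atm = 864 μatm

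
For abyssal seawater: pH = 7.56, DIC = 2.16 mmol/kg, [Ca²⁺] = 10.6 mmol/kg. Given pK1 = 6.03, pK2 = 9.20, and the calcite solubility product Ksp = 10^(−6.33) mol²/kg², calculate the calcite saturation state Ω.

α₂ = 1 / (1 + [H⁺]/K2 + [H⁺]²/(K1K2)) = 1 / (1 + 10^+1.64 + 10^+0.11)
   = 1 / (1 + 43.652 + 1.2882) = 1/45.940 = 0.02177
[CO3²⁻] = α₂ × DIC = 0.02177 × 2.16 = 0.04702 mmol/kg
Ksp = 10^(−6.33) = 4.677×10^-7
Ω = [Ca²⁺][CO3²⁻]/Ksp = (10.6×10^-3)(4.702×10^-5) / 4.677×10^-7 = 1.07

Ω = 1.07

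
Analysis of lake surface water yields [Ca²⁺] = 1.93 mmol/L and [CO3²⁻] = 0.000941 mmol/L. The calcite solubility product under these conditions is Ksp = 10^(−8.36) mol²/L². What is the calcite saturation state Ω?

Ksp = 10^(−8.36) = 4.365×10^-9
Ω = [Ca²⁺][CO3²⁻]/Ksp = (1.93×10^-3)(0.000941×10^-3) / 4.365×10^-9 = 0.416

Ω = 0.416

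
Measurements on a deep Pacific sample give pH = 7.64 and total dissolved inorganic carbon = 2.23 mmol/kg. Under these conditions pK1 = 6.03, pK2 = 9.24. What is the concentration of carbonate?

α₂ = 1 / (1 + [H⁺]/K2 + [H⁺]²/(K1K2)) = 1 / (1 + 10^+1.60 + 10^-0.01)
   = 1 / (1 + 39.811 + 0.97724) = 1/41.788 = 0.02393
[CO3²⁻] = α₂ × DIC = 0.02393 × 2.23 = 0.0534 mmol/kg

[CO3²⁻] = 0.0534 mmol/kg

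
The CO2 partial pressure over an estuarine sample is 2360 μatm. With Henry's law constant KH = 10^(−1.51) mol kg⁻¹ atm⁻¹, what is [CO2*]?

[CO2*] = 72.9 μmol/kg

KH = 10^(−1.51) = 3.090×10^-2 mol kg⁻¹ atm⁻¹
[CO2*] = KH · pCO2 = 3.090×10^-2 × 2360×10^-6 atm = 7.29×10^-5 mol/kg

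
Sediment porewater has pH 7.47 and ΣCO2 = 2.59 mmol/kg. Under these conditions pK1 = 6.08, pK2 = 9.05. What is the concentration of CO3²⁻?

[CO3²⁻] = 0.0638 mmol/kg

α₂ = 1 / (1 + [H⁺]/K2 + [H⁺]²/(K1K2)) = 1 / (1 + 10^+1.58 + 10^+0.19)
   = 1 / (1 + 38.019 + 1.5488) = 1/40.568 = 0.02465
[CO3²⁻] = α₂ × DIC = 0.02465 × 2.59 = 0.0638 mmol/kg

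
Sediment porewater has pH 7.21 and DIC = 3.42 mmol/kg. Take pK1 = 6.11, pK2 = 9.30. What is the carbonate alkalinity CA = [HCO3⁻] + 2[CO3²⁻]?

CA = [HCO3⁻] + 2[CO3²⁻] = (α₁ + 2α₂)·DIC
At pH 7.21: [H⁺]/K1 = 10^-1.10 = 0.079433, K2/[H⁺] = 10^-2.09 = 0.0081283
α₁ = 1/(1 + 0.079433 + 0.0081283) = 1/1.0876 = 0.9195; α₂ = α₁·K2/[H⁺] = 0.007474
α₁ + 2α₂ = 0.9344
CA = 0.9344 × 3.42 = 3.20 mmol/kg

CA = 3.20 mmol/kg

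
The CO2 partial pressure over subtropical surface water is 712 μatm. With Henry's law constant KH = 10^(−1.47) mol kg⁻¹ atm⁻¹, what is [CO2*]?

[CO2*] = 24.1 μmol/kg

KH = 10^(−1.47) = 3.388×10^-2 mol kg⁻¹ atm⁻¹
[CO2*] = KH · pCO2 = 3.388×10^-2 × 712×10^-6 atm = 2.41×10^-5 mol/kg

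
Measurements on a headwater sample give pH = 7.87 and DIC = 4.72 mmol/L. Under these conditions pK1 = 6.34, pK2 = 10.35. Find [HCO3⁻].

[HCO3⁻] = 4.57 mmol/L

α₁ = 1 / (1 + [H⁺]/K1 + K2/[H⁺]) = 1 / (1 + 10^-1.53 + 10^-2.48)
   = 1 / (1 + 0.029512 + 0.0033113) = 1/1.0328 = 0.9682
[HCO3⁻] = α₁ × DIC = 0.9682 × 4.72 = 4.57 mmol/L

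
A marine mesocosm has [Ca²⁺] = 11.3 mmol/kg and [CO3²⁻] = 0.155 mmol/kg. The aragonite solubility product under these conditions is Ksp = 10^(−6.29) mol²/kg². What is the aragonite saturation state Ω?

Ω = 3.42

Ksp = 10^(−6.29) = 5.129×10^-7
Ω = [Ca²⁺][CO3²⁻]/Ksp = (11.3×10^-3)(0.155×10^-3) / 5.129×10^-7 = 3.42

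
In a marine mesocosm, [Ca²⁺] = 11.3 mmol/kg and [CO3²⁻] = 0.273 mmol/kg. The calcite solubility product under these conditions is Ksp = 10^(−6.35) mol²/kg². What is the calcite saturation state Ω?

Ω = 6.91

Ksp = 10^(−6.35) = 4.467×10^-7
Ω = [Ca²⁺][CO3²⁻]/Ksp = (11.3×10^-3)(0.273×10^-3) / 4.467×10^-7 = 6.91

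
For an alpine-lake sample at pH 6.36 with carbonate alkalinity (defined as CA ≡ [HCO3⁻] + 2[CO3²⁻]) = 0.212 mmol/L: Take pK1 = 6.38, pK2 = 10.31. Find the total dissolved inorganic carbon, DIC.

DIC = 0.434 mmol/L

CA = [HCO3⁻] + 2[CO3²⁻] = (α₁ + 2α₂)·DIC
At pH 6.36: [H⁺]/K1 = 10^0.02 = 1.0471, K2/[H⁺] = 10^-3.95 = 0.00011220
α₁ = 1/(1 + 1.0471 + 0.00011220) = 1/2.0472 = 0.4885; α₂ = α₁·K2/[H⁺] = 5.481×10^-5
α₁ + 2α₂ = 0.4886
DIC = CA / (α₁ + 2α₂) = 0.212 / 0.4886 = 0.434 mmol/L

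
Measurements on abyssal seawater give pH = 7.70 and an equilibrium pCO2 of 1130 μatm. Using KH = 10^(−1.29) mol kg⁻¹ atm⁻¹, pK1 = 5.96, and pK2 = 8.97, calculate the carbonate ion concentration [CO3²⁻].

[CO3²⁻] = 0.171 mmol/kg

[CO2*] = KH · pCO2 = 10^(−1.29) × 1130×10^-6 = 5.795×10^-5 mol/kg
α₀ = 1/(1 + K1/[H⁺] + K1K2/[H⁺]²) = 1/(1 + 10^+1.74 + 10^+0.47) = 0.01698
DIC = [CO2*]/α₀ = 5.795×10^-5 / 0.01698 = 3.414 mmol/kg
[CO3²⁻] = α₂·DIC; α₂ = 0.05010, so [CO3²⁻] = 0.05010 × 3.414 = 0.171 mmol/kg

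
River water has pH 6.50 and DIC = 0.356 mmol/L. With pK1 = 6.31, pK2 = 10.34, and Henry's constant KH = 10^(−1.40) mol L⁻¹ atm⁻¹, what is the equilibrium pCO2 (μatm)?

pCO2 = 3510 μatm

α₀ = 1 / (1 + K1/[H⁺] + K1K2/[H⁺]²) = 1 / (1 + 10^+0.19 + 10^-3.65)
   = 1 / (1 + 1.5488 + 0.00022387) = 1/2.5490 = 0.3923
[CO2*] = α₀ × DIC = 0.3923 × 0.356 = 0.1397 mmol/L
pCO2 = [CO2*]/KH = 1.397×10^-4 / 3.981×10^-2 = 3510 μatm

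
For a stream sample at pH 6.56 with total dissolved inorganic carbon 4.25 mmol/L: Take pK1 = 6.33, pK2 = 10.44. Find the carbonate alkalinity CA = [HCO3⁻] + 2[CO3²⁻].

CA = [HCO3⁻] + 2[CO3²⁻] = (α₁ + 2α₂)·DIC
At pH 6.56: [H⁺]/K1 = 10^-0.23 = 0.58884, K2/[H⁺] = 10^-3.88 = 0.00013183
α₁ = 1/(1 + 0.58884 + 0.00013183) = 1/1.5890 = 0.6293; α₂ = α₁·K2/[H⁺] = 8.296×10^-5
α₁ + 2α₂ = 0.6295
CA = 0.6295 × 4.25 = 2.68 mmol/L

CA = 2.68 mmol/L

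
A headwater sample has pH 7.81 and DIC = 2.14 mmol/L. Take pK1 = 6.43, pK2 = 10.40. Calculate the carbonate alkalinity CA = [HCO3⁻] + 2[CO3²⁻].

CA = 2.06 mmol/L

CA = [HCO3⁻] + 2[CO3²⁻] = (α₁ + 2α₂)·DIC
At pH 7.81: [H⁺]/K1 = 10^-1.38 = 0.041687, K2/[H⁺] = 10^-2.59 = 0.0025704
α₁ = 1/(1 + 0.041687 + 0.0025704) = 1/1.0443 = 0.9576; α₂ = α₁·K2/[H⁺] = 0.002461
α₁ + 2α₂ = 0.9625
CA = 0.9625 × 2.14 = 2.06 mmol/L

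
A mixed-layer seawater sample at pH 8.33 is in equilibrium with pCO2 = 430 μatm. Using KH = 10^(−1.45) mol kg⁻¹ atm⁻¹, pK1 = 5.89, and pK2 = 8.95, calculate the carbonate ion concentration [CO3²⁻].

[CO2*] = KH · pCO2 = 10^(−1.45) × 430×10^-6 = 1.526×10^-5 mol/kg
α₀ = 1/(1 + K1/[H⁺] + K1K2/[H⁺]²) = 1/(1 + 10^+2.44 + 10^+1.82) = 0.002920
DIC = [CO2*]/α₀ = 1.526×10^-5 / 0.002920 = 5.225 mmol/kg
[CO3²⁻] = α₂·DIC; α₂ = 0.1929, so [CO3²⁻] = 0.1929 × 5.225 = 1.01 mmol/kg

[CO3²⁻] = 1.01 mmol/kg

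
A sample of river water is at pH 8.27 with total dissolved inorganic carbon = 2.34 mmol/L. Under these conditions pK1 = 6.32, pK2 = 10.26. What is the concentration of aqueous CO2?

[CO2*] = 0.0257 mmol/L

α₀ = 1 / (1 + K1/[H⁺] + K1K2/[H⁺]²) = 1 / (1 + 10^+1.95 + 10^-0.04)
   = 1 / (1 + 89.125 + 0.91201) = 1/91.037 = 0.01098
[CO2*] = α₀ × DIC = 0.01098 × 2.34 = 0.0257 mmol/L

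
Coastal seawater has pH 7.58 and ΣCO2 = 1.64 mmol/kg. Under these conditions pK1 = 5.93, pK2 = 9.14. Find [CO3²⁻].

α₂ = 1 / (1 + [H⁺]/K2 + [H⁺]²/(K1K2)) = 1 / (1 + 10^+1.56 + 10^-0.09)
   = 1 / (1 + 36.308 + 0.81283) = 1/38.121 = 0.02623
[CO3²⁻] = α₂ × DIC = 0.02623 × 1.64 = 0.0430 mmol/kg

[CO3²⁻] = 0.0430 mmol/kg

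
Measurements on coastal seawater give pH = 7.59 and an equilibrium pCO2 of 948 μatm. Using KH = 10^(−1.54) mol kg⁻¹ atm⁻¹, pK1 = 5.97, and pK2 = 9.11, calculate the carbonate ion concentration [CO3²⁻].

[CO3²⁻] = 0.0344 mmol/kg

[CO2*] = KH · pCO2 = 10^(−1.54) × 948×10^-6 = 2.734×10^-5 mol/kg
α₀ = 1/(1 + K1/[H⁺] + K1K2/[H⁺]²) = 1/(1 + 10^+1.62 + 10^+0.10) = 0.02276
DIC = [CO2*]/α₀ = 2.734×10^-5 / 0.02276 = 1.202 mmol/kg
[CO3²⁻] = α₂·DIC; α₂ = 0.02865, so [CO3²⁻] = 0.02865 × 1.202 = 0.0344 mmol/kg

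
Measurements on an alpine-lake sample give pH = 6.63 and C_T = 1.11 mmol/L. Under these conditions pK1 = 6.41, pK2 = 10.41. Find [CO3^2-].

[CO3²⁻] = 0.115 μmol/L

α₂ = 1 / (1 + [H⁺]/K2 + [H⁺]²/(K1K2)) = 1 / (1 + 10^+3.78 + 10^+3.56)
   = 1 / (1 + 6025.6 + 3630.8) = 1/9657.4 = 0.0001035
[CO3²⁻] = α₂ × DIC = 0.0001035 × 1.11 = 0.000115 mmol/L = 0.115 μmol/L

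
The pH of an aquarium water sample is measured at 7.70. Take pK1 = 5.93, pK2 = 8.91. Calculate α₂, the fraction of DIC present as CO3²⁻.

α₂ = 1 / (1 + [H⁺]/K2 + [H⁺]²/(K1K2)) = 1 / (1 + 10^+1.21 + 10^-0.56)
   = 1 / (1 + 16.218 + 0.27542) = 1/17.494 = 0.05716

α₂ = 0.0572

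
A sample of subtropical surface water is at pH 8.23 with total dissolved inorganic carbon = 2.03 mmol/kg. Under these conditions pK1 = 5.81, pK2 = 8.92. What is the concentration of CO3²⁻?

[CO3²⁻] = 0.343 mmol/kg

α₂ = 1 / (1 + [H⁺]/K2 + [H⁺]²/(K1K2)) = 1 / (1 + 10^+0.69 + 10^-1.73)
   = 1 / (1 + 4.8978 + 0.018621) = 1/5.9164 = 0.1690
[CO3²⁻] = α₂ × DIC = 0.1690 × 2.03 = 0.343 mmol/kg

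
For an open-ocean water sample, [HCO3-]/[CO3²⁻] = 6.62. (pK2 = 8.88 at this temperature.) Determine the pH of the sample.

pH = 8.06

From K2 = [H⁺][CO3²⁻]/[HCO3-]:  pH = pK2 − log₁₀([HCO3-]/[CO3²⁻])
log₁₀(6.62) = +0.821
pH = 8.88 − (+0.821) = 8.06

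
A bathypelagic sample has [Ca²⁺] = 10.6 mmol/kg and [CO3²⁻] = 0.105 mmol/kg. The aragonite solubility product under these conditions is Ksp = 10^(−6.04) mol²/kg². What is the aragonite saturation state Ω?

Ω = 1.22

Ksp = 10^(−6.04) = 9.120×10^-7
Ω = [Ca²⁺][CO3²⁻]/Ksp = (10.6×10^-3)(0.105×10^-3) / 9.120×10^-7 = 1.22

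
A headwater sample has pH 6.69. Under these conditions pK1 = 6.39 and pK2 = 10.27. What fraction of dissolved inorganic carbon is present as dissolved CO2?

α₀ = 0.334

α₀ = 1 / (1 + K1/[H⁺] + K1K2/[H⁺]²) = 1 / (1 + 10^+0.30 + 10^-3.28)
   = 1 / (1 + 1.9953 + 0.00052481) = 1/2.9958 = 0.3338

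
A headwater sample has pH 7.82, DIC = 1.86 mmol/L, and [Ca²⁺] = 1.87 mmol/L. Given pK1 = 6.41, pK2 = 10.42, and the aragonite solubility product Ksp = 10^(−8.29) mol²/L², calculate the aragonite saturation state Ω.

Ω = 1.64

α₂ = 1 / (1 + [H⁺]/K2 + [H⁺]²/(K1K2)) = 1 / (1 + 10^+2.60 + 10^+1.19)
   = 1 / (1 + 398.11 + 15.488) = 1/414.60 = 0.002412
[CO3²⁻] = α₂ × DIC = 0.002412 × 1.86 = 0.004486 mmol/L = 4.486 μmol/L
Ksp = 10^(−8.29) = 5.129×10^-9
Ω = [Ca²⁺][CO3²⁻]/Ksp = (1.87×10^-3)(4.486×10^-6) / 5.129×10^-9 = 1.64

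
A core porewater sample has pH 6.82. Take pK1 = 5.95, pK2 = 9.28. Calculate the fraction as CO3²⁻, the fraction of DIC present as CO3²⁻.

α₂ = 1 / (1 + [H⁺]/K2 + [H⁺]²/(K1K2)) = 1 / (1 + 10^+2.46 + 10^+1.59)
   = 1 / (1 + 288.40 + 38.905) = 1/328.31 = 0.003046

α₂ = 0.00305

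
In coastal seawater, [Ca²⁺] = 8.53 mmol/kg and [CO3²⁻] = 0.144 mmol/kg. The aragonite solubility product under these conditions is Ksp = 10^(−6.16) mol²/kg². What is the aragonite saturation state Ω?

Ω = 1.78

Ksp = 10^(−6.16) = 6.918×10^-7
Ω = [Ca²⁺][CO3²⁻]/Ksp = (8.53×10^-3)(0.144×10^-3) / 6.918×10^-7 = 1.78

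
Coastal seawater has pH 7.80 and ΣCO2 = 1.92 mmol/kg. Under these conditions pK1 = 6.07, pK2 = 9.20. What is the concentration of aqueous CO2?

α₀ = 1 / (1 + K1/[H⁺] + K1K2/[H⁺]²) = 1 / (1 + 10^+1.73 + 10^+0.33)
   = 1 / (1 + 53.703 + 2.1380) = 1/56.841 = 0.01759
[CO2*] = α₀ × DIC = 0.01759 × 1.92 = 0.0338 mmol/kg

[CO2*] = 0.0338 mmol/kg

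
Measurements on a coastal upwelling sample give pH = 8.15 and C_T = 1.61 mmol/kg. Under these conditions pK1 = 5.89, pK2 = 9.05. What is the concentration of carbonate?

[CO3²⁻] = 0.179 mmol/kg

α₂ = 1 / (1 + [H⁺]/K2 + [H⁺]²/(K1K2)) = 1 / (1 + 10^+0.90 + 10^-1.36)
   = 1 / (1 + 7.9433 + 0.043652) = 1/8.9869 = 0.1113
[CO3²⁻] = α₂ × DIC = 0.1113 × 1.61 = 0.179 mmol/kg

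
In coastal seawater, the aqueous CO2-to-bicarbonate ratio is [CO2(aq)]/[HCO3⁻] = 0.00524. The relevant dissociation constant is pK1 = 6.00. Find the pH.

pH = 8.28

From K1 = [H⁺][HCO3⁻]/[CO2(aq)]:  pH = pK1 − log₁₀([CO2(aq)]/[HCO3⁻])
log₁₀(0.00524) = -2.281
pH = 6.00 − (-2.281) = 8.28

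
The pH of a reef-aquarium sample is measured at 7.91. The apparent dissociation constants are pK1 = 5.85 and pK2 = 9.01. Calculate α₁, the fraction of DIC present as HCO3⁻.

α₁ = 0.919

α₁ = 1 / (1 + [H⁺]/K1 + K2/[H⁺]) = 1 / (1 + 10^-2.06 + 10^-1.10)
   = 1 / (1 + 0.0087096 + 0.079433) = 1/1.0881 = 0.9190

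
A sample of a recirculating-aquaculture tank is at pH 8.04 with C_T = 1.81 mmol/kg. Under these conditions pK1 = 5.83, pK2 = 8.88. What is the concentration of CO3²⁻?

α₂ = 1 / (1 + [H⁺]/K2 + [H⁺]²/(K1K2)) = 1 / (1 + 10^+0.84 + 10^-1.37)
   = 1 / (1 + 6.9183 + 0.042658) = 1/7.9610 = 0.1256
[CO3²⁻] = α₂ × DIC = 0.1256 × 1.81 = 0.227 mmol/kg

[CO3²⁻] = 0.227 mmol/kg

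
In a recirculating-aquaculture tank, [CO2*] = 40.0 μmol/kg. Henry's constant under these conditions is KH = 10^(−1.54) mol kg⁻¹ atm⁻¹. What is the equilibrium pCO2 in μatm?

pCO2 = 1390 μatm

KH = 10^(−1.54) = 2.884×10^-2 mol kg⁻¹ atm⁻¹
pCO2 = [CO2*]/KH = 40.0×10^-6 / 2.884×10^-2 = 1.39×10^-3 atm = 1390 μatm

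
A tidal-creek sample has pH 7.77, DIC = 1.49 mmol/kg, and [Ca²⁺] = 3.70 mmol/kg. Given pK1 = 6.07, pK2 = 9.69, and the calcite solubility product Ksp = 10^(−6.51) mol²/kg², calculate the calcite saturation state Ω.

α₂ = 1 / (1 + [H⁺]/K2 + [H⁺]²/(K1K2)) = 1 / (1 + 10^+1.92 + 10^+0.22)
   = 1 / (1 + 83.176 + 1.6596) = 1/85.836 = 0.01165
[CO3²⁻] = α₂ × DIC = 0.01165 × 1.49 = 0.01736 mmol/kg = 17.36 μmol/kg
Ksp = 10^(−6.51) = 3.090×10^-7
Ω = [Ca²⁺][CO3²⁻]/Ksp = (3.70×10^-3)(1.736×10^-5) / 3.090×10^-7 = 0.208

Ω = 0.208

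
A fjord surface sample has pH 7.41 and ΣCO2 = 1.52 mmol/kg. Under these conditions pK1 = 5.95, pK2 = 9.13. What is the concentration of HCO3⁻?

α₁ = 1 / (1 + [H⁺]/K1 + K2/[H⁺]) = 1 / (1 + 10^-1.46 + 10^-1.72)
   = 1 / (1 + 0.034674 + 0.019055) = 1/1.0537 = 0.9490
[HCO3⁻] = α₁ × DIC = 0.9490 × 1.52 = 1.44 mmol/kg

[HCO3⁻] = 1.44 mmol/kg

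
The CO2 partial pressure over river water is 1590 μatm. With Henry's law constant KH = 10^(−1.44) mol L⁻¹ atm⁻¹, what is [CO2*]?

KH = 10^(−1.44) = 3.631×10^-2 mol L⁻¹ atm⁻¹
[CO2*] = KH · pCO2 = 3.631×10^-2 × 1590×10^-6 atm = 5.77×10^-5 mol/L

[CO2*] = 57.7 μmol/L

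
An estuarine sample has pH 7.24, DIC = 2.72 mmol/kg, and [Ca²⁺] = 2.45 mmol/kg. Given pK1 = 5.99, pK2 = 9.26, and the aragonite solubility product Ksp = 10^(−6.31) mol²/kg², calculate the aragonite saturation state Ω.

α₂ = 1 / (1 + [H⁺]/K2 + [H⁺]²/(K1K2)) = 1 / (1 + 10^+2.02 + 10^+0.77)
   = 1 / (1 + 104.71 + 5.8884) = 1/111.60 = 0.008960
[CO3²⁻] = α₂ × DIC = 0.008960 × 2.72 = 0.02437 mmol/kg
Ksp = 10^(−6.31) = 4.898×10^-7
Ω = [Ca²⁺][CO3²⁻]/Ksp = (2.45×10^-3)(2.437×10^-5) / 4.898×10^-7 = 0.122

Ω = 0.122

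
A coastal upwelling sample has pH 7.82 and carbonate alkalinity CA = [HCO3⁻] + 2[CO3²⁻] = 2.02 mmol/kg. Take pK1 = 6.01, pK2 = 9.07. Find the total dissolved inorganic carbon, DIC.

DIC = 1.95 mmol/kg

CA = [HCO3⁻] + 2[CO3²⁻] = (α₁ + 2α₂)·DIC
At pH 7.82: [H⁺]/K1 = 10^-1.81 = 0.015488, K2/[H⁺] = 10^-1.25 = 0.056234
α₁ = 1/(1 + 0.015488 + 0.056234) = 1/1.0717 = 0.9331; α₂ = α₁·K2/[H⁺] = 0.05247
α₁ + 2α₂ = 1.0380
DIC = CA / (α₁ + 2α₂) = 2.02 / 1.0380 = 1.95 mmol/kg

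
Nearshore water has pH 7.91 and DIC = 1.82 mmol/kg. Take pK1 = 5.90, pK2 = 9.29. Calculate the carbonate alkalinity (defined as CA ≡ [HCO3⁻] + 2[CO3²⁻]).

CA = [HCO3⁻] + 2[CO3²⁻] = (α₁ + 2α₂)·DIC
At pH 7.91: [H⁺]/K1 = 10^-2.01 = 0.0097724, K2/[H⁺] = 10^-1.38 = 0.041687
α₁ = 1/(1 + 0.0097724 + 0.041687) = 1/1.0515 = 0.9511; α₂ = α₁·K2/[H⁺] = 0.03965
α₁ + 2α₂ = 1.0304
CA = 1.0304 × 1.82 = 1.88 mmol/kg

CA = 1.88 mmol/kg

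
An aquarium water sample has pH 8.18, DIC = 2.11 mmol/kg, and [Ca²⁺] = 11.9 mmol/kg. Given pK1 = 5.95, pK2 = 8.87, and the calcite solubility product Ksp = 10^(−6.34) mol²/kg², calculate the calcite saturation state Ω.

α₂ = 1 / (1 + [H⁺]/K2 + [H⁺]²/(K1K2)) = 1 / (1 + 10^+0.69 + 10^-1.54)
   = 1 / (1 + 4.8978 + 0.028840) = 1/5.9266 = 0.1687
[CO3²⁻] = α₂ × DIC = 0.1687 × 2.11 = 0.3560 mmol/kg
Ksp = 10^(−6.34) = 4.571×10^-7
Ω = [Ca²⁺][CO3²⁻]/Ksp = (11.9×10^-3)(3.560×10^-4) / 4.571×10^-7 = 9.27

Ω = 9.27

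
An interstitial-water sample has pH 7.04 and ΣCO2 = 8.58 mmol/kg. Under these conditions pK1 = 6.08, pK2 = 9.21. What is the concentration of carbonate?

[CO3²⁻] = 0.0520 mmol/kg

α₂ = 1 / (1 + [H⁺]/K2 + [H⁺]²/(K1K2)) = 1 / (1 + 10^+2.17 + 10^+1.21)
   = 1 / (1 + 147.91 + 16.218) = 1/165.13 = 0.006056
[CO3²⁻] = α₂ × DIC = 0.006056 × 8.58 = 0.0520 mmol/kg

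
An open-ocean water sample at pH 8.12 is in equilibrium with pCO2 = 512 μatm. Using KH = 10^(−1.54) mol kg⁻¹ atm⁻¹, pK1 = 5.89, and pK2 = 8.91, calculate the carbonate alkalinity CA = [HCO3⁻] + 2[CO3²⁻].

CA = 3.32 mmol/kg

[CO2*] = KH · pCO2 = 10^(−1.54) × 512×10^-6 = 1.477×10^-5 mol/kg
α₀ = 1/(1 + K1/[H⁺] + K1K2/[H⁺]²) = 1/(1 + 10^+2.23 + 10^+1.44) = 0.005041
DIC = [CO2*]/α₀ = 1.477×10^-5 / 0.005041 = 2.929 mmol/kg
CA = (α₁ + 2α₂)·DIC = (0.8561 + 2×0.1388) × 2.929 = 3.32 mmol/kg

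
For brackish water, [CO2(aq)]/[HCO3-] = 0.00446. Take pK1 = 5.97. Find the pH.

pH = 8.32

From K1 = [H⁺][HCO3-]/[CO2(aq)]:  pH = pK1 − log₁₀([CO2(aq)]/[HCO3-])
log₁₀(0.00446) = -2.351
pH = 5.97 − (-2.351) = 8.32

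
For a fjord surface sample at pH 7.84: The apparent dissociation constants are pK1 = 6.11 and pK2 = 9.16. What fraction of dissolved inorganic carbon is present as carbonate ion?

α₂ = 1 / (1 + [H⁺]/K2 + [H⁺]²/(K1K2)) = 1 / (1 + 10^+1.32 + 10^-0.41)
   = 1 / (1 + 20.893 + 0.38905) = 1/22.282 = 0.04488

α₂ = 0.0449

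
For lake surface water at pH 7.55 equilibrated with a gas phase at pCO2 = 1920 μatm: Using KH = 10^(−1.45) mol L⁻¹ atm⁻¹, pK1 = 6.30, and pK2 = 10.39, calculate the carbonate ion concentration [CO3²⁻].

[CO2*] = KH · pCO2 = 10^(−1.45) × 1920×10^-6 = 6.812×10^-5 mol/L
α₀ = 1/(1 + K1/[H⁺] + K1K2/[H⁺]²) = 1/(1 + 10^+1.25 + 10^-1.59) = 0.05317
DIC = [CO2*]/α₀ = 6.812×10^-5 / 0.05317 = 1.281 mmol/L
[CO3²⁻] = α₂·DIC; α₂ = 0.001367, so [CO3²⁻] = 0.001367 × 1.281 = 0.00175 mmol/L = 1.75 μmol/L

[CO3²⁻] = 1.75 μmol/L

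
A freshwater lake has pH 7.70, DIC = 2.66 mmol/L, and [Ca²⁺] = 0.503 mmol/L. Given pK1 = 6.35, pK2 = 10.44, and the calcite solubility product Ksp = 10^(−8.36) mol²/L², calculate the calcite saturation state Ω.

Ω = 0.533

α₂ = 1 / (1 + [H⁺]/K2 + [H⁺]²/(K1K2)) = 1 / (1 + 10^+2.74 + 10^+1.39)
   = 1 / (1 + 549.54 + 24.547) = 1/575.09 = 0.001739
[CO3²⁻] = α₂ × DIC = 0.001739 × 2.66 = 0.004625 mmol/L = 4.625 μmol/L
Ksp = 10^(−8.36) = 4.365×10^-9
Ω = [Ca²⁺][CO3²⁻]/Ksp = (0.503×10^-3)(4.625×10^-6) / 4.365×10^-9 = 0.533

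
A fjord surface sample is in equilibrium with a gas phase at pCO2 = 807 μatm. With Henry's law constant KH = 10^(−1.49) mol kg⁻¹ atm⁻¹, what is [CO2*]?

[CO2*] = 26.1 μmol/kg

KH = 10^(−1.49) = 3.236×10^-2 mol kg⁻¹ atm⁻¹
[CO2*] = KH · pCO2 = 3.236×10^-2 × 807×10^-6 atm = 2.61×10^-5 mol/kg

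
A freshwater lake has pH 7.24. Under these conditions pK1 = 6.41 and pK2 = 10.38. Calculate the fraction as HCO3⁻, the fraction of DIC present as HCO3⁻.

α₁ = 0.871

α₁ = 1 / (1 + [H⁺]/K1 + K2/[H⁺]) = 1 / (1 + 10^-0.83 + 10^-3.14)
   = 1 / (1 + 0.14791 + 0.00072444) = 1/1.1486 = 0.8706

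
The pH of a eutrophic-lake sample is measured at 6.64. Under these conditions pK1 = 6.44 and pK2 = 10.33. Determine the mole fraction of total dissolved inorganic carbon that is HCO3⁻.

α₁ = 1 / (1 + [H⁺]/K1 + K2/[H⁺]) = 1 / (1 + 10^-0.20 + 10^-3.69)
   = 1 / (1 + 0.63096 + 0.00020417) = 1/1.6312 = 0.6131

α₁ = 0.613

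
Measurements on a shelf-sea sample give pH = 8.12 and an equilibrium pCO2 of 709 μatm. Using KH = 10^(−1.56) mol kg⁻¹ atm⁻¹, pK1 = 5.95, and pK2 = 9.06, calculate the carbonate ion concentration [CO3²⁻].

[CO2*] = KH · pCO2 = 10^(−1.56) × 709×10^-6 = 1.953×10^-5 mol/kg
α₀ = 1/(1 + K1/[H⁺] + K1K2/[H⁺]²) = 1/(1 + 10^+2.17 + 10^+1.23) = 0.006028
DIC = [CO2*]/α₀ = 1.953×10^-5 / 0.006028 = 3.239 mmol/kg
[CO3²⁻] = α₂·DIC; α₂ = 0.1024, so [CO3²⁻] = 0.1024 × 3.239 = 0.332 mmol/kg

[CO3²⁻] = 0.332 mmol/kg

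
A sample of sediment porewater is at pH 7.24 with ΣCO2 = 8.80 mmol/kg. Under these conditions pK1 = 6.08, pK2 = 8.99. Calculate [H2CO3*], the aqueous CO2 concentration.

[CO2*] = 0.560 mmol/kg

α₀ = 1 / (1 + K1/[H⁺] + K1K2/[H⁺]²) = 1 / (1 + 10^+1.16 + 10^-0.59)
   = 1 / (1 + 14.454 + 0.25704) = 1/15.711 = 0.06365
[CO2*] = α₀ × DIC = 0.06365 × 8.80 = 0.560 mmol/kg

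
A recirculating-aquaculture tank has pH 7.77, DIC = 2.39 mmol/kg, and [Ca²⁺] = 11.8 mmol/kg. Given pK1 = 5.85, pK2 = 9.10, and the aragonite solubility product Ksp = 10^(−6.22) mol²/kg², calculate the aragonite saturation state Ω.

Ω = 2.07

α₂ = 1 / (1 + [H⁺]/K2 + [H⁺]²/(K1K2)) = 1 / (1 + 10^+1.33 + 10^-0.59)
   = 1 / (1 + 21.380 + 0.25704) = 1/22.637 = 0.04418
[CO3²⁻] = α₂ × DIC = 0.04418 × 2.39 = 0.1056 mmol/kg
Ksp = 10^(−6.22) = 6.026×10^-7
Ω = [Ca²⁺][CO3²⁻]/Ksp = (11.8×10^-3)(1.056×10^-4) / 6.026×10^-7 = 2.07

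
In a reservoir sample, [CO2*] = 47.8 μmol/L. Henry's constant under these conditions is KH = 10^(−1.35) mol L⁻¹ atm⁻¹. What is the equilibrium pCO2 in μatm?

KH = 10^(−1.35) = 4.467×10^-2 mol L⁻¹ atm⁻¹
pCO2 = [CO2*]/KH = 47.8×10^-6 / 4.467×10^-2 = 1.07×10^-3 atm = 1070 μatm

pCO2 = 1070 μatm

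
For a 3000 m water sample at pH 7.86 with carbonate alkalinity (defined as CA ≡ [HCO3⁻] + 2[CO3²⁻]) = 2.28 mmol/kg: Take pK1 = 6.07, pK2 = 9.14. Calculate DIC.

DIC = 2.21 mmol/kg

CA = [HCO3⁻] + 2[CO3²⁻] = (α₁ + 2α₂)·DIC
At pH 7.86: [H⁺]/K1 = 10^-1.79 = 0.016218, K2/[H⁺] = 10^-1.28 = 0.052481
α₁ = 1/(1 + 0.016218 + 0.052481) = 1/1.0687 = 0.9357; α₂ = α₁·K2/[H⁺] = 0.04911
α₁ + 2α₂ = 1.0339
DIC = CA / (α₁ + 2α₂) = 2.28 / 1.0339 = 2.21 mmol/kg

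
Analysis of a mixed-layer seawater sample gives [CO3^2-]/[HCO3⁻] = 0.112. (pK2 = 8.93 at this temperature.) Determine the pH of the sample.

From K2 = [H⁺][CO3^2-]/[HCO3⁻]:  pH = pK2 + log₁₀([CO3^2-]/[HCO3⁻])
log₁₀(0.112) = -0.951
pH = 8.93 + (-0.951) = 7.98

pH = 7.98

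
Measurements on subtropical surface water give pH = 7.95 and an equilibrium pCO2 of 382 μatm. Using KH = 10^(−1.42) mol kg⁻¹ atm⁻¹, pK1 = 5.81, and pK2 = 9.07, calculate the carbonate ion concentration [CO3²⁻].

[CO2*] = KH · pCO2 = 10^(−1.42) × 382×10^-6 = 1.452×10^-5 mol/kg
α₀ = 1/(1 + K1/[H⁺] + K1K2/[H⁺]²) = 1/(1 + 10^+2.14 + 10^+1.02) = 0.006689
DIC = [CO2*]/α₀ = 1.452×10^-5 / 0.006689 = 2.171 mmol/kg
[CO3²⁻] = α₂·DIC; α₂ = 0.07004, so [CO3²⁻] = 0.07004 × 2.171 = 0.152 mmol/kg

[CO3²⁻] = 0.152 mmol/kg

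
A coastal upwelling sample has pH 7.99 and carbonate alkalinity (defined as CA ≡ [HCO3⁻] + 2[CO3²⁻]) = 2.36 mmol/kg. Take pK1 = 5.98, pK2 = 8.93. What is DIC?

DIC = 2.16 mmol/kg

CA = [HCO3⁻] + 2[CO3²⁻] = (α₁ + 2α₂)·DIC
At pH 7.99: [H⁺]/K1 = 10^-2.01 = 0.0097724, K2/[H⁺] = 10^-0.94 = 0.11482
α₁ = 1/(1 + 0.0097724 + 0.11482) = 1/1.1246 = 0.8892; α₂ = α₁·K2/[H⁺] = 0.1021
α₁ + 2α₂ = 1.0934
DIC = CA / (α₁ + 2α₂) = 2.36 / 1.0934 = 2.16 mmol/kg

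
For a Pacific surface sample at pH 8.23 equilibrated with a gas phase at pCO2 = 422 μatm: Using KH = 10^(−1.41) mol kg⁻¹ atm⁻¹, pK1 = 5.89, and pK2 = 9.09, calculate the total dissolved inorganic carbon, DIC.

DIC = 4.10 mmol/kg

[CO2*] = KH · pCO2 = 10^(−1.41) × 422×10^-6 = 1.642×10^-5 mol/kg
α₀ = 1/(1 + K1/[H⁺] + K1K2/[H⁺]²) = 1/(1 + 10^+2.34 + 10^+1.48) = 0.004000
DIC = [CO2*]/α₀ = 1.642×10^-5 / 0.004000 = 4.10 mmol/kg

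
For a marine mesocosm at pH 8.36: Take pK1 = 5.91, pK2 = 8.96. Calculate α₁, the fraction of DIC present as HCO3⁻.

α₁ = 1 / (1 + [H⁺]/K1 + K2/[H⁺]) = 1 / (1 + 10^-2.45 + 10^-0.60)
   = 1 / (1 + 0.0035481 + 0.25119) = 1/1.2547 = 0.7970

α₁ = 0.797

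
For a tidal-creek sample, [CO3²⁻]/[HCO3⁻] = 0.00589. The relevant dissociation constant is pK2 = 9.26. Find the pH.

From K2 = [H⁺][CO3²⁻]/[HCO3⁻]:  pH = pK2 + log₁₀([CO3²⁻]/[HCO3⁻])
log₁₀(0.00589) = -2.230
pH = 9.26 + (-2.230) = 7.03

pH = 7.03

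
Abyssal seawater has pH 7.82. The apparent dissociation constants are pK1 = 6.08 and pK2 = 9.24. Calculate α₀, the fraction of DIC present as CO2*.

α₀ = 0.0172

α₀ = 1 / (1 + K1/[H⁺] + K1K2/[H⁺]²) = 1 / (1 + 10^+1.74 + 10^+0.32)
   = 1 / (1 + 54.954 + 2.0893) = 1/58.043 = 0.01723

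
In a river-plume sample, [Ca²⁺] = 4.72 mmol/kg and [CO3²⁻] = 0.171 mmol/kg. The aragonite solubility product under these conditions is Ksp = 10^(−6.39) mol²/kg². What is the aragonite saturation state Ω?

Ω = 1.98

Ksp = 10^(−6.39) = 4.074×10^-7
Ω = [Ca²⁺][CO3²⁻]/Ksp = (4.72×10^-3)(0.171×10^-3) / 4.074×10^-7 = 1.98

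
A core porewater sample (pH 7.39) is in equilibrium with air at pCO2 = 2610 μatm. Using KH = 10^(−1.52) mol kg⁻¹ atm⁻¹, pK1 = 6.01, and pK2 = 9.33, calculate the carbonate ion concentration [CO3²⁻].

[CO3²⁻] = 0.0217 mmol/kg

[CO2*] = KH · pCO2 = 10^(−1.52) × 2610×10^-6 = 7.882×10^-5 mol/kg
α₀ = 1/(1 + K1/[H⁺] + K1K2/[H⁺]²) = 1/(1 + 10^+1.38 + 10^-0.56) = 0.03958
DIC = [CO2*]/α₀ = 7.882×10^-5 / 0.03958 = 1.991 mmol/kg
[CO3²⁻] = α₂·DIC; α₂ = 0.01090, so [CO3²⁻] = 0.01090 × 1.991 = 0.0217 mmol/kg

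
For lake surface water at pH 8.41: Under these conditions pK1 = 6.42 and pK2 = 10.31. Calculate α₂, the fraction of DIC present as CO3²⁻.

α₂ = 1 / (1 + [H⁺]/K2 + [H⁺]²/(K1K2)) = 1 / (1 + 10^+1.90 + 10^-0.09)
   = 1 / (1 + 79.433 + 0.81283) = 1/81.246 = 0.01231

α₂ = 0.0123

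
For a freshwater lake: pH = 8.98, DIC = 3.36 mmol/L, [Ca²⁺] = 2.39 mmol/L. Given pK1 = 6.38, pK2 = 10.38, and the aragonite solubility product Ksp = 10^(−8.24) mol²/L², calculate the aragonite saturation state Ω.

Ω = 53.3

α₂ = 1 / (1 + [H⁺]/K2 + [H⁺]²/(K1K2)) = 1 / (1 + 10^+1.40 + 10^-1.20)
   = 1 / (1 + 25.119 + 0.063096) = 1/26.182 = 0.03819
[CO3²⁻] = α₂ × DIC = 0.03819 × 3.36 = 0.1283 mmol/L
Ksp = 10^(−8.24) = 5.754×10^-9
Ω = [Ca²⁺][CO3²⁻]/Ksp = (2.39×10^-3)(1.283×10^-4) / 5.754×10^-9 = 53.3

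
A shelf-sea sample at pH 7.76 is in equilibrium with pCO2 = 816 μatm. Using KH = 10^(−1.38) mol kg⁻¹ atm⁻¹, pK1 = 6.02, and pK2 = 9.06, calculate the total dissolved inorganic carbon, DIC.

DIC = 2.00 mmol/kg

[CO2*] = KH · pCO2 = 10^(−1.38) × 816×10^-6 = 3.402×10^-5 mol/kg
α₀ = 1/(1 + K1/[H⁺] + K1K2/[H⁺]²) = 1/(1 + 10^+1.74 + 10^+0.44) = 0.01703
DIC = [CO2*]/α₀ = 3.402×10^-5 / 0.01703 = 2.00 mmol/kg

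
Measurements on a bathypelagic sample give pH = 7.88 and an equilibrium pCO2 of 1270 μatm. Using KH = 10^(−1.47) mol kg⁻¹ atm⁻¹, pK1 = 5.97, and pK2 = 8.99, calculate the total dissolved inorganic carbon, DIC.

DIC = 3.81 mmol/kg

[CO2*] = KH · pCO2 = 10^(−1.47) × 1270×10^-6 = 4.303×10^-5 mol/kg
α₀ = 1/(1 + K1/[H⁺] + K1K2/[H⁺]²) = 1/(1 + 10^+1.91 + 10^+0.80) = 0.01129
DIC = [CO2*]/α₀ = 4.303×10^-5 / 0.01129 = 3.81 mmol/kg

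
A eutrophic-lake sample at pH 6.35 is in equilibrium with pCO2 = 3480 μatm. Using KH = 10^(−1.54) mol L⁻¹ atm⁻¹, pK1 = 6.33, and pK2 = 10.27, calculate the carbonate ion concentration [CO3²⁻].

[CO3²⁻] = 0.0126 μmol/L

[CO2*] = KH · pCO2 = 10^(−1.54) × 3480×10^-6 = 1.004×10^-4 mol/L
α₀ = 1/(1 + K1/[H⁺] + K1K2/[H⁺]²) = 1/(1 + 10^+0.02 + 10^-3.90) = 0.4885
DIC = [CO2*]/α₀ = 1.004×10^-4 / 0.4885 = 0.2055 mmol/L
[CO3²⁻] = α₂·DIC; α₂ = 6.149×10^-5, so [CO3²⁻] = 6.149×10^-5 × 0.2055 = 1.26×10^-5 mmol/L = 0.0126 μmol/L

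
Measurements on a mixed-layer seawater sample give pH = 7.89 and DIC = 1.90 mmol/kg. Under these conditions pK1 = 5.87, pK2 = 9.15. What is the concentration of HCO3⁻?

[HCO3⁻] = 1.78 mmol/kg

α₁ = 1 / (1 + [H⁺]/K1 + K2/[H⁺]) = 1 / (1 + 10^-2.02 + 10^-1.26)
   = 1 / (1 + 0.0095499 + 0.054954) = 1/1.0645 = 0.9394
[HCO3⁻] = α₁ × DIC = 0.9394 × 1.90 = 1.78 mmol/kg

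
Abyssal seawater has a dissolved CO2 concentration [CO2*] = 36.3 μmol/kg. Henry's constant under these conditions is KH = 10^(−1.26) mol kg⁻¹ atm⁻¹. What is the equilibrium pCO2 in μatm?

KH = 10^(−1.26) = 5.495×10^-2 mol kg⁻¹ atm⁻¹
pCO2 = [CO2*]/KH = 36.3×10^-6 / 5.495×10^-2 = 6.61×10^-4 atm = 661 μatm

pCO2 = 661 μatm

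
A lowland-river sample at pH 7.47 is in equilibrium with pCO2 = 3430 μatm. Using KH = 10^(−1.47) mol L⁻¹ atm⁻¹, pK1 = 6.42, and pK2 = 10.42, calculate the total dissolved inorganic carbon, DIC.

[CO2*] = KH · pCO2 = 10^(−1.47) × 3430×10^-6 = 1.162×10^-4 mol/L
α₀ = 1/(1 + K1/[H⁺] + K1K2/[H⁺]²) = 1/(1 + 10^+1.05 + 10^-1.90) = 0.08175
DIC = [CO2*]/α₀ = 1.162×10^-4 / 0.08175 = 1.42 mmol/L

DIC = 1.42 mmol/L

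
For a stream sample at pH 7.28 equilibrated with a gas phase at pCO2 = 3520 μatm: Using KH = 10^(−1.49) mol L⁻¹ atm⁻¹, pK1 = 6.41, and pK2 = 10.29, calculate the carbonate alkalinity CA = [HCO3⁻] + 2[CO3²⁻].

CA = 0.846 mmol/L

[CO2*] = KH · pCO2 = 10^(−1.49) × 3520×10^-6 = 1.139×10^-4 mol/L
α₀ = 1/(1 + K1/[H⁺] + K1K2/[H⁺]²) = 1/(1 + 10^+0.87 + 10^-2.14) = 0.1188
DIC = [CO2*]/α₀ = 1.139×10^-4 / 0.1188 = 0.9591 mmol/L
CA = (α₁ + 2α₂)·DIC = (0.8804 + 2×0.0008603) × 0.9591 = 0.846 mmol/L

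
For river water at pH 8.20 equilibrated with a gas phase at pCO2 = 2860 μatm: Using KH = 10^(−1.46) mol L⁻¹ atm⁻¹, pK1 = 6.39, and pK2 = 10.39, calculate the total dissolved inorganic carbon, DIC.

[CO2*] = KH · pCO2 = 10^(−1.46) × 2860×10^-6 = 9.917×10^-5 mol/L
α₀ = 1/(1 + K1/[H⁺] + K1K2/[H⁺]²) = 1/(1 + 10^+1.81 + 10^-0.38) = 0.01516
DIC = [CO2*]/α₀ = 9.917×10^-5 / 0.01516 = 6.54 mmol/L

DIC = 6.54 mmol/L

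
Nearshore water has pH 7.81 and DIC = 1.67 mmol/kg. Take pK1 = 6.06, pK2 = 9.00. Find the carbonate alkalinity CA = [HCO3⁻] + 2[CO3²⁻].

CA = [HCO3⁻] + 2[CO3²⁻] = (α₁ + 2α₂)·DIC
At pH 7.81: [H⁺]/K1 = 10^-1.75 = 0.017783, K2/[H⁺] = 10^-1.19 = 0.064565
α₁ = 1/(1 + 0.017783 + 0.064565) = 1/1.0823 = 0.9239; α₂ = α₁·K2/[H⁺] = 0.05965
α₁ + 2α₂ = 1.0432
CA = 1.0432 × 1.67 = 1.74 mmol/kg

CA = 1.74 mmol/kg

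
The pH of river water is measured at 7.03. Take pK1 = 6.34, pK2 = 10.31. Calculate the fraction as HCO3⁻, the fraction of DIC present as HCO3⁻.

α₁ = 0.830

α₁ = 1 / (1 + [H⁺]/K1 + K2/[H⁺]) = 1 / (1 + 10^-0.69 + 10^-3.28)
   = 1 / (1 + 0.20417 + 0.00052481) = 1/1.2047 = 0.8301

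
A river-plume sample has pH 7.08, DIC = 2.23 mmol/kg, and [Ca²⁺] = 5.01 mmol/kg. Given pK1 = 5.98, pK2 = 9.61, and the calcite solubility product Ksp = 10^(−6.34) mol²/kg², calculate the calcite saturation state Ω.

α₂ = 1 / (1 + [H⁺]/K2 + [H⁺]²/(K1K2)) = 1 / (1 + 10^+2.53 + 10^+1.43)
   = 1 / (1 + 338.84 + 26.915) = 1/366.76 = 0.002727
[CO3²⁻] = α₂ × DIC = 0.002727 × 2.23 = 0.006080 mmol/kg = 6.080 μmol/kg
Ksp = 10^(−6.34) = 4.571×10^-7
Ω = [Ca²⁺][CO3²⁻]/Ksp = (5.01×10^-3)(6.080×10^-6) / 4.571×10^-7 = 0.0666

Ω = 0.0666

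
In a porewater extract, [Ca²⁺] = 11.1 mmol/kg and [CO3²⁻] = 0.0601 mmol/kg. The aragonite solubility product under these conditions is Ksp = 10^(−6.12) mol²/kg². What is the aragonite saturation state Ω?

Ω = 0.879

Ksp = 10^(−6.12) = 7.586×10^-7
Ω = [Ca²⁺][CO3²⁻]/Ksp = (11.1×10^-3)(0.0601×10^-3) / 7.586×10^-7 = 0.879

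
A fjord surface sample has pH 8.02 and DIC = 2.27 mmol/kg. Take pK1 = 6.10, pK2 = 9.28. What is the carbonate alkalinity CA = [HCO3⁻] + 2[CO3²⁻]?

CA = [HCO3⁻] + 2[CO3²⁻] = (α₁ + 2α₂)·DIC
At pH 8.02: [H⁺]/K1 = 10^-1.92 = 0.012023, K2/[H⁺] = 10^-1.26 = 0.054954
α₁ = 1/(1 + 0.012023 + 0.054954) = 1/1.0670 = 0.9372; α₂ = α₁·K2/[H⁺] = 0.05150
α₁ + 2α₂ = 1.0402
CA = 1.0402 × 2.27 = 2.36 mmol/kg

CA = 2.36 mmol/kg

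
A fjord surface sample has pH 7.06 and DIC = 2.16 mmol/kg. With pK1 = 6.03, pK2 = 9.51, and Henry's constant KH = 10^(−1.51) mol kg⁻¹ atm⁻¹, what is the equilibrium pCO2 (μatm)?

pCO2 = 5950 μatm

α₀ = 1 / (1 + K1/[H⁺] + K1K2/[H⁺]²) = 1 / (1 + 10^+1.03 + 10^-1.42)
   = 1 / (1 + 10.715 + 0.038019) = 1/11.753 = 0.08508
[CO2*] = α₀ × DIC = 0.08508 × 2.16 = 0.1838 mmol/kg
pCO2 = [CO2*]/KH = 1.838×10^-4 / 3.090×10^-2 = 5950 μatm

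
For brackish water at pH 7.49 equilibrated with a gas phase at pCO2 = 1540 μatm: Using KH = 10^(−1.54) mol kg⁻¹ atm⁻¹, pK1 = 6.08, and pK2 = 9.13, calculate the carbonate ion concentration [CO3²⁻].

[CO2*] = KH · pCO2 = 10^(−1.54) × 1540×10^-6 = 4.441×10^-5 mol/kg
α₀ = 1/(1 + K1/[H⁺] + K1K2/[H⁺]²) = 1/(1 + 10^+1.41 + 10^-0.23) = 0.03664
DIC = [CO2*]/α₀ = 4.441×10^-5 / 0.03664 = 1.212 mmol/kg
[CO3²⁻] = α₂·DIC; α₂ = 0.02158, so [CO3²⁻] = 0.02158 × 1.212 = 0.0262 mmol/kg

[CO3²⁻] = 0.0262 mmol/kg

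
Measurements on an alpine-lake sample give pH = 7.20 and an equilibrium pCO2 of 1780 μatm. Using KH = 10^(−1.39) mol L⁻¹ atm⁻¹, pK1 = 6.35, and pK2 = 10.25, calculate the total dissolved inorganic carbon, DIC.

[CO2*] = KH · pCO2 = 10^(−1.39) × 1780×10^-6 = 7.251×10^-5 mol/L
α₀ = 1/(1 + K1/[H⁺] + K1K2/[H⁺]²) = 1/(1 + 10^+0.85 + 10^-2.20) = 0.1237
DIC = [CO2*]/α₀ = 7.251×10^-5 / 0.1237 = 0.586 mmol/L

DIC = 0.586 mmol/L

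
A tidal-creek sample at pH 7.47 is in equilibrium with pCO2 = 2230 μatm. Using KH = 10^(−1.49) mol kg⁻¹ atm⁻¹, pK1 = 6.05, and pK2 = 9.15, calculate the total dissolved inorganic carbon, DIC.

[CO2*] = KH · pCO2 = 10^(−1.49) × 2230×10^-6 = 7.216×10^-5 mol/kg
α₀ = 1/(1 + K1/[H⁺] + K1K2/[H⁺]²) = 1/(1 + 10^+1.42 + 10^-0.26) = 0.03590
DIC = [CO2*]/α₀ = 7.216×10^-5 / 0.03590 = 2.01 mmol/kg

DIC = 2.01 mmol/kg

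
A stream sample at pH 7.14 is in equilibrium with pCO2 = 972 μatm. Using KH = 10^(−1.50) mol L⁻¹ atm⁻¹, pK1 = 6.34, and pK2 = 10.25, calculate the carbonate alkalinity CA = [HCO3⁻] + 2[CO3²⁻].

[CO2*] = KH · pCO2 = 10^(−1.50) × 972×10^-6 = 3.074×10^-5 mol/L
α₀ = 1/(1 + K1/[H⁺] + K1K2/[H⁺]²) = 1/(1 + 10^+0.80 + 10^-2.31) = 0.1367
DIC = [CO2*]/α₀ = 3.074×10^-5 / 0.1367 = 0.2248 mmol/L
CA = (α₁ + 2α₂)·DIC = (0.8626 + 2×0.0006696) × 0.2248 = 0.194 mmol/L

CA = 0.194 mmol/L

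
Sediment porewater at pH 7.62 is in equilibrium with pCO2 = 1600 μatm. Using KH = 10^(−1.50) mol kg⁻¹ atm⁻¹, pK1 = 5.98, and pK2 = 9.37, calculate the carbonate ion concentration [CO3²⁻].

[CO3²⁻] = 0.0393 mmol/kg

[CO2*] = KH · pCO2 = 10^(−1.50) × 1600×10^-6 = 5.060×10^-5 mol/kg
α₀ = 1/(1 + K1/[H⁺] + K1K2/[H⁺]²) = 1/(1 + 10^+1.64 + 10^-0.11) = 0.02201
DIC = [CO2*]/α₀ = 5.060×10^-5 / 0.02201 = 2.298 mmol/kg
[CO3²⁻] = α₂·DIC; α₂ = 0.01709, so [CO3²⁻] = 0.01709 × 2.298 = 0.0393 mmol/kg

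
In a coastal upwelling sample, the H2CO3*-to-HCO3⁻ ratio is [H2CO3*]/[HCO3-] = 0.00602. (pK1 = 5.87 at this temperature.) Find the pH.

From K1 = [H⁺][HCO3-]/[H2CO3*]:  pH = pK1 − log₁₀([H2CO3*]/[HCO3-])
log₁₀(0.00602) = -2.220
pH = 5.87 − (-2.220) = 8.09

pH = 8.09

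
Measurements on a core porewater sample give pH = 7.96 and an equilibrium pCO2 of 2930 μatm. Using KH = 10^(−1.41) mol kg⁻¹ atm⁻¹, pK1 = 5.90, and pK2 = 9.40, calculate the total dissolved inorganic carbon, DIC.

[CO2*] = KH · pCO2 = 10^(−1.41) × 2930×10^-6 = 1.140×10^-4 mol/kg
α₀ = 1/(1 + K1/[H⁺] + K1K2/[H⁺]²) = 1/(1 + 10^+2.06 + 10^+0.62) = 0.008334
DIC = [CO2*]/α₀ = 1.140×10^-4 / 0.008334 = 13.7 mmol/kg

DIC = 13.7 mmol/kg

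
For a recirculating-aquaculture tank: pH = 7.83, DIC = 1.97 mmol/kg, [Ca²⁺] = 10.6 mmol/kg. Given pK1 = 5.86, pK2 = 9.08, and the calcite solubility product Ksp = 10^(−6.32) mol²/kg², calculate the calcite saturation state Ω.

α₂ = 1 / (1 + [H⁺]/K2 + [H⁺]²/(K1K2)) = 1 / (1 + 10^+1.25 + 10^-0.72)
   = 1 / (1 + 17.783 + 0.19055) = 1/18.973 = 0.05271
[CO3²⁻] = α₂ × DIC = 0.05271 × 1.97 = 0.1038 mmol/kg
Ksp = 10^(−6.32) = 4.786×10^-7
Ω = [Ca²⁺][CO3²⁻]/Ksp = (10.6×10^-3)(1.038×10^-4) / 4.786×10^-7 = 2.30

Ω = 2.30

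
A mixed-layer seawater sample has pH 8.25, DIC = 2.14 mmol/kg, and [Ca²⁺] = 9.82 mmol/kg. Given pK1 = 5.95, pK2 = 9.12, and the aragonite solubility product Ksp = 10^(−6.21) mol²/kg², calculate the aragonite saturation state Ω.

Ω = 4.03

α₂ = 1 / (1 + [H⁺]/K2 + [H⁺]²/(K1K2)) = 1 / (1 + 10^+0.87 + 10^-1.43)
   = 1 / (1 + 7.4131 + 0.037154) = 1/8.4503 = 0.1183
[CO3²⁻] = α₂ × DIC = 0.1183 × 2.14 = 0.2532 mmol/kg
Ksp = 10^(−6.21) = 6.166×10^-7
Ω = [Ca²⁺][CO3²⁻]/Ksp = (9.82×10^-3)(2.532×10^-4) / 6.166×10^-7 = 4.03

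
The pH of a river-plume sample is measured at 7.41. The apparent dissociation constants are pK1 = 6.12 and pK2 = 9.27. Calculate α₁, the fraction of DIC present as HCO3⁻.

α₁ = 1 / (1 + [H⁺]/K1 + K2/[H⁺]) = 1 / (1 + 10^-1.29 + 10^-1.86)
   = 1 / (1 + 0.051286 + 0.013804) = 1/1.0651 = 0.9389

α₁ = 0.939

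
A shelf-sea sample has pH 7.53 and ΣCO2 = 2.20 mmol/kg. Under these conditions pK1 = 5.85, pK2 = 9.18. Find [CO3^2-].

α₂ = 1 / (1 + [H⁺]/K2 + [H⁺]²/(K1K2)) = 1 / (1 + 10^+1.65 + 10^-0.03)
   = 1 / (1 + 44.668 + 0.93325) = 1/46.602 = 0.02146
[CO3²⁻] = α₂ × DIC = 0.02146 × 2.20 = 0.0472 mmol/kg

[CO3²⁻] = 0.0472 mmol/kg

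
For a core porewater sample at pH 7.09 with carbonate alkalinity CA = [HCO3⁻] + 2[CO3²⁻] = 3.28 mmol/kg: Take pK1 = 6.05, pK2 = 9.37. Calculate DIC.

DIC = 3.56 mmol/kg

CA = [HCO3⁻] + 2[CO3²⁻] = (α₁ + 2α₂)·DIC
At pH 7.09: [H⁺]/K1 = 10^-1.04 = 0.091201, K2/[H⁺] = 10^-2.28 = 0.0052481
α₁ = 1/(1 + 0.091201 + 0.0052481) = 1/1.0964 = 0.9120; α₂ = α₁·K2/[H⁺] = 0.004786
α₁ + 2α₂ = 0.9216
DIC = CA / (α₁ + 2α₂) = 3.28 / 0.9216 = 3.56 mmol/kg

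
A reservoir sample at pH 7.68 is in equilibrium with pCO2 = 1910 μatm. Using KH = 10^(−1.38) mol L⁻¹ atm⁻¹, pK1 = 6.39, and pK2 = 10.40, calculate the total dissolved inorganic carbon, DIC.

DIC = 1.64 mmol/L

[CO2*] = KH · pCO2 = 10^(−1.38) × 1910×10^-6 = 7.962×10^-5 mol/L
α₀ = 1/(1 + K1/[H⁺] + K1K2/[H⁺]²) = 1/(1 + 10^+1.29 + 10^-1.43) = 0.04870
DIC = [CO2*]/α₀ = 7.962×10^-5 / 0.04870 = 1.64 mmol/L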